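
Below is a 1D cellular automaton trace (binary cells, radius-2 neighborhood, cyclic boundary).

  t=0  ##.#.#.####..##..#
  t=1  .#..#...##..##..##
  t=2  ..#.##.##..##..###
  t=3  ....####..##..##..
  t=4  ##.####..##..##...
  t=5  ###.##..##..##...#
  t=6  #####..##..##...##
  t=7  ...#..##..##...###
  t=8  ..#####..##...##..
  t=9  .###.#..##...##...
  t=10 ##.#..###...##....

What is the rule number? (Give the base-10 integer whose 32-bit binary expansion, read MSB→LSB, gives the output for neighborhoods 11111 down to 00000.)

  [31] ##### => .  t=6,i=0
  [30] ####. => #  t=0,i=9
  [29] ###.# => #  t=0,i=1
  [28] ###.. => .  t=0,i=10
  [27] ##.## => #  t=2,i=6
  [26] ##.#. => .  t=0,i=2
  [25] ##..# => .  t=0,i=11
  [24] ##... => .  t=3,i=16
  [23] #.### => .  t=0,i=7
  [22] #.##. => #  t=2,i=4
  [21] #.#.# => .  t=0,i=3
  [20] #.#.. => .  t=1,i=1
  [19] #..## => #  t=0,i=12
  [18] #..#. => .  t=1,i=3
  [17] #...# => .  t=1,i=6
  [16] #.... => .  t=3,i=17
  [15] .#### => #  t=0,i=8
  [14] .###. => .  t=0,i=0
  [13] .##.# => #  t=1,i=17
  [12] .##.. => .  t=0,i=14
  [11] .#.## => .  t=0,i=6
  [10] .#.#. => #  t=0,i=4
  [9] .#..# => #  t=1,i=2
  [8] .#... => #  t=1,i=5
  [7] ..### => #  t=0,i=17
  [6] ..##. => #  t=0,i=13
  [5] ..#.# => .  t=2,i=2
  [4] ..#.. => #  t=1,i=4
  [3] ...## => #  t=1,i=7
  [2] ...#. => #  t=7,i=2
  [1] ....# => .  t=3,i=2
  [0] ..... => #  t=3,i=0
  bits 01101000010010001010011111011101 = 1749592029

1749592029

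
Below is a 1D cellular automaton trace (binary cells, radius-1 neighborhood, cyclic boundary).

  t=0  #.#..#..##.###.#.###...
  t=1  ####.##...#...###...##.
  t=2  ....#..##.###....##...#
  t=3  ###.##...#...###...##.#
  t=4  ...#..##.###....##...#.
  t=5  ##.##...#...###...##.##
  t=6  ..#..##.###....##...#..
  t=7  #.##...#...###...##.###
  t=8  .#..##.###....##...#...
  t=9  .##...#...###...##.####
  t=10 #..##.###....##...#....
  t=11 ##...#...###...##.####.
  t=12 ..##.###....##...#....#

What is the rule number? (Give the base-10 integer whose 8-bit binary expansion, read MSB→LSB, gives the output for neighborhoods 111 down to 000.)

  ###|.  b7=0 t=0,i=12
  ##.|.  b6=0 t=0,i=9
  #.#|#  b5=1 t=0,i=1
  #..|#  b4=1 t=0,i=3
  .##|.  b3=0 t=0,i=8
  .#.|#  b2=1 t=0,i=0
  ..#|.  b1=0 t=0,i=4
  ...|#  b0=1 t=0,i=21
  bits 00110101 = 53

53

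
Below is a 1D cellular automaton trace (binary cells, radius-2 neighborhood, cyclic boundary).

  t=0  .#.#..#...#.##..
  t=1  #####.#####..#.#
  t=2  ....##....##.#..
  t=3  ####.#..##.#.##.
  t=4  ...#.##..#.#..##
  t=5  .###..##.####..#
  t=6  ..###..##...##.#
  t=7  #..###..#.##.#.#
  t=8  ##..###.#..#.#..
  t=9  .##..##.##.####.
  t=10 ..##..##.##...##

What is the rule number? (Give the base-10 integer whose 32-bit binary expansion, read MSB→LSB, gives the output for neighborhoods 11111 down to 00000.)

976385855

  #####|.  b31=0 t=1,i=1
  ####.|.  b30=0 t=1,i=3
  ###.#|#  b29=1 t=1,i=4
  ###..|#  b28=1 t=1,i=10
  ##.##|#  b27=1 t=1,i=5
  ##.#.|.  b26=0 t=2,i=12
  ##..#|#  b25=1 t=1,i=11
  ##...|.  b24=0 t=0,i=14
  #.###|.  b23=0 t=1,i=6
  #.##.|.  b22=0 t=0,i=12
  #.#.#|#  b21=1 t=3,i=11
  #.#..|#  b20=1 t=0,i=3
  #..##|.  b19=0 t=3,i=7
  #..#.|.  b18=0 t=0,i=5
  #...#|#  b17=1 t=0,i=8
  #....|.  b16=0 t=2,i=7
  .####|.  b15=0 t=1,i=0
  .###.|#  b14=1 t=5,i=2
  .##.#|#  b13=1 t=2,i=11
  .##..|#  b12=1 t=0,i=13
  .#.##|.  b11=0 t=0,i=11
  .#.#.|#  b10=1 t=0,i=2
  .#..#|#  b9=1 t=0,i=4
  .#...|#  b8=1 t=0,i=7
  ..###|.  b7=0 t=6,i=2
  ..##.|.  b6=0 t=2,i=4
  ..#.#|#  b5=1 t=0,i=1
  ..#..|#  b4=1 t=0,i=6
  ...##|#  b3=1 t=2,i=3
  ...#.|#  b2=1 t=0,i=0
  ....#|#  b1=1 t=2,i=2
  .....|#  b0=1 t=2,i=0
  bits 00111010001100100111011100111111 = 976385855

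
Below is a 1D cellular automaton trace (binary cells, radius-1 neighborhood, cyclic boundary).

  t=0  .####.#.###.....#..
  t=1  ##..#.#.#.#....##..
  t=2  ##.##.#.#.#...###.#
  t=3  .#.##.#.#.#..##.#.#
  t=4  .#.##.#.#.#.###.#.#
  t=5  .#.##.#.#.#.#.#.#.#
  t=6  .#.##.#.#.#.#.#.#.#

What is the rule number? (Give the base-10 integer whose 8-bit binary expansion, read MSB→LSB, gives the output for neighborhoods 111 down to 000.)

78

  nb ###: next=.  (t=0,i=2, bit7=0)
  nb ##.: next=#  (t=0,i=4, bit6=1)
  nb #.#: next=.  (t=0,i=5, bit5=0)
  nb #..: next=.  (t=0,i=11, bit4=0)
  nb .##: next=#  (t=0,i=1, bit3=1)
  nb .#.: next=#  (t=0,i=6, bit2=1)
  nb ..#: next=#  (t=0,i=0, bit1=1)
  nb ...: next=.  (t=0,i=12, bit0=0)
  bits 01001110 = 78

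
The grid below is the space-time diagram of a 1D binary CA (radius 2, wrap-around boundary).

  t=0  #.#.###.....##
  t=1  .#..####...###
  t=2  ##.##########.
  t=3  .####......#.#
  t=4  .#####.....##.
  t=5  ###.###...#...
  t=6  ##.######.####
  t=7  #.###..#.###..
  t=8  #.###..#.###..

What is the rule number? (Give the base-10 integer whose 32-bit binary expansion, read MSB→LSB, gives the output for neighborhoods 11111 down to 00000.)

1570432440

  #####|.  b31=0 t=2,i=5
  ####.|#  b30=1 t=1,i=6
  ###.#|.  b29=0 t=0,i=0
  ###..|#  b28=1 t=0,i=6
  ##.##|#  b27=1 t=2,i=2
  ##.#.|#  b26=1 t=0,i=1
  ##..#|.  b25=0 t=4,i=13
  ##...|#  b24=1 t=0,i=7
  #.###|#  b23=1 t=0,i=4
  #.##.|.  b22=0 t=2,i=0
  #.#.#|.  b21=0 t=0,i=2
  #.#..|#  b20=1 t=1,i=1
  #..##|#  b19=1 t=1,i=3
  #..#.|.  b18=0 t=7,i=6
  #...#|#  b17=1 t=1,i=9
  #....|.  b16=0 t=0,i=8
  .####|#  b15=1 t=1,i=5
  .###.|#  b14=1 t=0,i=5
  .##.#|#  b13=1 t=2,i=1
  .##..|.  b12=0 t=4,i=12
  .#.##|.  b11=0 t=0,i=3
  .#.#.|#  b10=1 t=3,i=12
  .#..#|.  b9=0 t=1,i=2
  .#...|#  b8=1 t=5,i=11
  ..###|#  b7=1 t=0,i=12
  ..##.|.  b6=0 t=4,i=11
  ..#.#|#  b5=1 t=3,i=11
  ..#..|#  b4=1 t=5,i=10
  ...##|#  b3=1 t=0,i=11
  ...#.|.  b2=0 t=3,i=10
  ....#|.  b1=0 t=0,i=10
  .....|.  b0=0 t=0,i=9
  bits 01011101100110101110010110111000 = 1570432440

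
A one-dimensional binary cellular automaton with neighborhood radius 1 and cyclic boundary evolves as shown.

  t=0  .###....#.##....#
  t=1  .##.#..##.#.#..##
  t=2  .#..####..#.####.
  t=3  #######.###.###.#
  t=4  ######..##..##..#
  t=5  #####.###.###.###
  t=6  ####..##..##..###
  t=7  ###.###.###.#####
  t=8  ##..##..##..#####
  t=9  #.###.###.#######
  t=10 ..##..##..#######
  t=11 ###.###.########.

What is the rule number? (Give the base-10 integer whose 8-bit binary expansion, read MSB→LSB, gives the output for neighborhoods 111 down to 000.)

158

  nb ###: next=#  (t=0,i=2, bit7=1)
  nb ##.: next=.  (t=0,i=3, bit6=0)
  nb #.#: next=.  (t=0,i=0, bit5=0)
  nb #..: next=#  (t=0,i=4, bit4=1)
  nb .##: next=#  (t=0,i=1, bit3=1)
  nb .#.: next=#  (t=0,i=8, bit2=1)
  nb ..#: next=#  (t=0,i=7, bit1=1)
  nb ...: next=.  (t=0,i=5, bit0=0)
  bits 10011110 = 158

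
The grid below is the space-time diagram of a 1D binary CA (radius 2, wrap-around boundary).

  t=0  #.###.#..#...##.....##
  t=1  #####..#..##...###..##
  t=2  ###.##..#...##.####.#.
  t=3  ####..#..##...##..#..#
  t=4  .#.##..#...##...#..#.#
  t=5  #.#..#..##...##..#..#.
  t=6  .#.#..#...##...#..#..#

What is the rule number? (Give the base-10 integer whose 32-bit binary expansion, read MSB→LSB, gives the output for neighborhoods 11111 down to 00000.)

  nb #####: next=#  (t=1,i=0, bit31=1)
  nb ####.: next=.  (t=1,i=3, bit30=0)
  nb ###.#: next=#  (t=0,i=0, bit29=1)
  nb ###..: next=#  (t=1,i=4, bit28=1)
  nb ##.##: next=#  (t=0,i=1, bit27=1)
  nb ##.#.: next=.  (t=0,i=5, bit26=0)
  nb ##..#: next=#  (t=1,i=5, bit25=1)
  nb ##...: next=#  (t=0,i=15, bit24=1)
  nb #.###: next=#  (t=0,i=2, bit23=1)
  nb #.##.: next=.  (t=2,i=4, bit22=0)
  nb #.#.#: next=.  (t=2,i=20, bit21=0)
  nb #.#..: next=.  (t=0,i=6, bit20=0)
  nb #..##: next=.  (t=1,i=9, bit19=0)
  nb #..#.: next=.  (t=0,i=8, bit18=0)
  nb #...#: next=#  (t=0,i=11, bit17=1)
  nb #....: next=#  (t=0,i=16, bit16=1)
  nb .####: next=.  (t=1,i=21, bit15=0)
  nb .###.: next=#  (t=0,i=3, bit14=1)
  nb .##.#: next=.  (t=2,i=13, bit13=0)
  nb .##..: next=.  (t=0,i=14, bit12=0)
  nb .#.##: next=#  (t=2,i=21, bit11=1)
  nb .#.#.: next=#  (t=4,i=0, bit10=1)
  nb .#..#: next=#  (t=0,i=7, bit9=1)
  nb .#...: next=#  (t=0,i=10, bit8=1)
  nb ..###: next=#  (t=0,i=20, bit7=1)
  nb ..##.: next=.  (t=0,i=13, bit6=0)
  nb ..#.#: next=.  (t=4,i=19, bit5=0)
  nb ..#..: next=.  (t=0,i=9, bit4=0)
  nb ...##: next=.  (t=0,i=12, bit3=0)
  nb ...#.: next=.  (t=4,i=15, bit2=0)
  nb ....#: next=.  (t=0,i=18, bit1=0)
  nb .....: next=#  (t=0,i=17, bit0=1)
  bits 10111011100000110100111110000001 = 3145944961

3145944961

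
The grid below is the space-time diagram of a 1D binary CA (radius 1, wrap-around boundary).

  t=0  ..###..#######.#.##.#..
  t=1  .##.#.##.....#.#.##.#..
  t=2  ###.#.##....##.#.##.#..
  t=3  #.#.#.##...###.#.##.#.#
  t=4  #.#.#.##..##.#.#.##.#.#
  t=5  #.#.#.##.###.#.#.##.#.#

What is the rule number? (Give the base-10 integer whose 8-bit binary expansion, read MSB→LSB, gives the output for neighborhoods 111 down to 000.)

  nb ###: next=.  (t=0,i=3, bit7=0)
  nb ##.: next=#  (t=0,i=4, bit6=1)
  nb #.#: next=.  (t=0,i=14, bit5=0)
  nb #..: next=.  (t=0,i=5, bit4=0)
  nb .##: next=#  (t=0,i=2, bit3=1)
  nb .#.: next=#  (t=0,i=15, bit2=1)
  nb ..#: next=#  (t=0,i=1, bit1=1)
  nb ...: next=.  (t=0,i=0, bit0=0)
  bits 01001110 = 78

78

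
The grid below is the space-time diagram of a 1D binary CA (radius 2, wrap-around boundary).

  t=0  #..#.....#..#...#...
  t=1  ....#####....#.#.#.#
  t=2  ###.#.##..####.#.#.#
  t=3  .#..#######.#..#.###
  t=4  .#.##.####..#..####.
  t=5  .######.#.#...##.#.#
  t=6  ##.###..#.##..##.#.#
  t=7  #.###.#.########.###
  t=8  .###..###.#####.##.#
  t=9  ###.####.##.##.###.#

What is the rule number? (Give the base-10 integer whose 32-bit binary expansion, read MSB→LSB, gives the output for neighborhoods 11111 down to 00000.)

  #####|#  b31=1 t=1,i=6
  ####.|#  b30=1 t=1,i=7
  ###.#|.  b29=0 t=2,i=2
  ###..|.  b28=0 t=1,i=8
  ##.##|#  b27=1 t=4,i=5
  ##.#.|.  b26=0 t=2,i=3
  ##..#|#  b25=1 t=2,i=8
  ##...|.  b24=0 t=1,i=9
  #.###|#  b23=1 t=2,i=19
  #.##.|#  b22=1 t=2,i=6
  #.#.#|#  b21=1 t=1,i=15
  #.#..|#  b20=1 t=1,i=19
  #..##|#  b19=1 t=2,i=9
  #..#.|.  b18=0 t=0,i=2
  #...#|.  b17=0 t=0,i=14
  #....|#  b16=1 t=0,i=5
  .####|.  b15=0 t=1,i=5
  .###.|#  b14=1 t=3,i=18
  .##.#|#  b13=1 t=4,i=4
  .##..|#  b12=1 t=2,i=7
  .#.##|#  b11=1 t=2,i=5
  .#.#.|.  b10=0 t=1,i=14
  .#..#|.  b9=0 t=0,i=1
  .#...|#  b8=1 t=0,i=4
  ..###|#  b7=1 t=1,i=4
  ..##.|#  b6=1 t=5,i=14
  ..#.#|#  b5=1 t=1,i=13
  ..#..|.  b4=0 t=0,i=0
  ...##|.  b3=0 t=1,i=3
  ...#.|#  b2=1 t=0,i=8
  ....#|#  b1=1 t=0,i=7
  .....|#  b0=1 t=0,i=6
  bits 11001010111110010111100111100111 = 3405347303

3405347303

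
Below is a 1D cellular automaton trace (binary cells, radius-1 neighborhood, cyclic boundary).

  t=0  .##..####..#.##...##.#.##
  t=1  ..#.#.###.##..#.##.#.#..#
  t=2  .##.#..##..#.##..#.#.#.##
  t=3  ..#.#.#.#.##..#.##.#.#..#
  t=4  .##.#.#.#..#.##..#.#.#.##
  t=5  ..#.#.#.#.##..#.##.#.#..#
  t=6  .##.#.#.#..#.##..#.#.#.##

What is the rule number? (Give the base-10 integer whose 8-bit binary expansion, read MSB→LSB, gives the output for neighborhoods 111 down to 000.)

199

  nb ###: next=#  (t=0,i=6, bit7=1)
  nb ##.: next=#  (t=0,i=2, bit6=1)
  nb #.#: next=.  (t=0,i=0, bit5=0)
  nb #..: next=.  (t=0,i=3, bit4=0)
  nb .##: next=.  (t=0,i=1, bit3=0)
  nb .#.: next=#  (t=0,i=11, bit2=1)
  nb ..#: next=#  (t=0,i=4, bit1=1)
  nb ...: next=#  (t=0,i=16, bit0=1)
  bits 11000111 = 199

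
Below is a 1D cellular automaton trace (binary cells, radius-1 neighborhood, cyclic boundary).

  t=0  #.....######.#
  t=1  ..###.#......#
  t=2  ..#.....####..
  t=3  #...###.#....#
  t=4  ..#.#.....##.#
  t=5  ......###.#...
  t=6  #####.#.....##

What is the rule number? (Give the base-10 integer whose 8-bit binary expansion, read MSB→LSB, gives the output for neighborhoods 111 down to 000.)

  ###|.  b7=0 t=0,i=7
  ##.|.  b6=0 t=0,i=0
  #.#|.  b5=0 t=0,i=12
  #..|.  b4=0 t=0,i=1
  .##|#  b3=1 t=0,i=6
  .#.|.  b2=0 t=1,i=6
  ..#|.  b1=0 t=0,i=5
  ...|#  b0=1 t=0,i=2
  bits 00001001 = 9

9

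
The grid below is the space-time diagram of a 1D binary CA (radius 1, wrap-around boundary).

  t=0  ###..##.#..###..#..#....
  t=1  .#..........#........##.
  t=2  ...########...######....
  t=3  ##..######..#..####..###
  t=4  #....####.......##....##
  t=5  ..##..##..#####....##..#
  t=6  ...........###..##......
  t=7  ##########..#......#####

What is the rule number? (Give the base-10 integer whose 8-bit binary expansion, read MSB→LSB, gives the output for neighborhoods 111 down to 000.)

  ###|#  b7=1 t=0,i=1
  ##.|.  b6=0 t=0,i=2
  #.#|.  b5=0 t=0,i=7
  #..|.  b4=0 t=0,i=3
  .##|.  b3=0 t=0,i=0
  .#.|.  b2=0 t=0,i=8
  ..#|.  b1=0 t=0,i=4
  ...|#  b0=1 t=0,i=21
  bits 10000001 = 129

129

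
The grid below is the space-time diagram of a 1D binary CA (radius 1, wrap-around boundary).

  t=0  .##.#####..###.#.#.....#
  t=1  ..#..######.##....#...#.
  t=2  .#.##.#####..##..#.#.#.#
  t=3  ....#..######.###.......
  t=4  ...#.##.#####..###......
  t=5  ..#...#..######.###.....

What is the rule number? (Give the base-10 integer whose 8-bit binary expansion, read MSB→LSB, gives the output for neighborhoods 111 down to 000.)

210

  ### -> #   bit 7 = 1  t=0,i=5
  ##. -> #   bit 6 = 1  t=0,i=2
  #.# -> .   bit 5 = 0  t=0,i=0
  #.. -> #   bit 4 = 1  t=0,i=9
  .## -> .   bit 3 = 0  t=0,i=1
  .#. -> .   bit 2 = 0  t=0,i=15
  ..# -> #   bit 1 = 1  t=0,i=10
  ... -> .   bit 0 = 0  t=0,i=19
  bits 11010010 = 210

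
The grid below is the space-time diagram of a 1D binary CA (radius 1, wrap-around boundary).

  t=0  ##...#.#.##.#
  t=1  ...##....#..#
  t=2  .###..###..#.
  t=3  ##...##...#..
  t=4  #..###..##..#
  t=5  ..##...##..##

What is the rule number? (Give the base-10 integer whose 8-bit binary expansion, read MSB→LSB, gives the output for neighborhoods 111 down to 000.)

11

  ###|.  b7=0 t=0,i=0
  ##.|.  b6=0 t=0,i=1
  #.#|.  b5=0 t=0,i=6
  #..|.  b4=0 t=0,i=2
  .##|#  b3=1 t=0,i=9
  .#.|.  b2=0 t=0,i=5
  ..#|#  b1=1 t=0,i=4
  ...|#  b0=1 t=0,i=3
  bits 00001011 = 11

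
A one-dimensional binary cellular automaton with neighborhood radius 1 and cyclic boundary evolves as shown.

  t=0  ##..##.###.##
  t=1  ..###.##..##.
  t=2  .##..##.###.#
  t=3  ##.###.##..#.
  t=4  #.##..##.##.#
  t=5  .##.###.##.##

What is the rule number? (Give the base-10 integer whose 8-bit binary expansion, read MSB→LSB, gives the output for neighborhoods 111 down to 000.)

  nb ###: next=.  (t=0,i=0, bit7=0)
  nb ##.: next=.  (t=0,i=1, bit6=0)
  nb #.#: next=#  (t=0,i=6, bit5=1)
  nb #..: next=#  (t=0,i=2, bit4=1)
  nb .##: next=#  (t=0,i=4, bit3=1)
  nb .#.: next=.  (t=2,i=12, bit2=0)
  nb ..#: next=#  (t=0,i=3, bit1=1)
  nb ...: next=.  (t=1,i=0, bit0=0)
  bits 00111010 = 58

58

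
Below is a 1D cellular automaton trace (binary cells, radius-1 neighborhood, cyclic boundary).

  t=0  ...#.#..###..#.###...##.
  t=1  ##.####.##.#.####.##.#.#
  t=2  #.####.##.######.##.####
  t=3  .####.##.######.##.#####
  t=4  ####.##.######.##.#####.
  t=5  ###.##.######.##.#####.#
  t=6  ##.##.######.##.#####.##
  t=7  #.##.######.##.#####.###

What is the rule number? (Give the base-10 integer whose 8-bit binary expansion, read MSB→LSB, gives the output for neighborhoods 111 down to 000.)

  [7] ### => #  t=0,i=9
  [6] ##. => .  t=0,i=10
  [5] #.# => #  t=0,i=4
  [4] #.. => #  t=0,i=6
  [3] .## => #  t=0,i=8
  [2] .#. => #  t=0,i=3
  [1] ..# => .  t=0,i=2
  [0] ... => #  t=0,i=0
  bits 10111101 = 189

189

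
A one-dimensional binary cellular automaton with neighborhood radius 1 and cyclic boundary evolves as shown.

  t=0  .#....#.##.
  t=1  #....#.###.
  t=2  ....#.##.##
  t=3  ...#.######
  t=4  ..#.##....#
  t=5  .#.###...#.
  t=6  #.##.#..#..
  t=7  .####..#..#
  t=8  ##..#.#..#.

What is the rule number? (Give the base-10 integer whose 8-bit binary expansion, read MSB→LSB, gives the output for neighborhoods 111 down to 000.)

  nb ###: next=.  (t=1,i=8, bit7=0)
  nb ##.: next=#  (t=0,i=9, bit6=1)
  nb #.#: next=#  (t=0,i=7, bit5=1)
  nb #..: next=.  (t=0,i=2, bit4=0)
  nb .##: next=#  (t=0,i=8, bit3=1)
  nb .#.: next=.  (t=0,i=1, bit2=0)
  nb ..#: next=#  (t=0,i=0, bit1=1)
  nb ...: next=.  (t=0,i=3, bit0=0)
  bits 01101010 = 106

106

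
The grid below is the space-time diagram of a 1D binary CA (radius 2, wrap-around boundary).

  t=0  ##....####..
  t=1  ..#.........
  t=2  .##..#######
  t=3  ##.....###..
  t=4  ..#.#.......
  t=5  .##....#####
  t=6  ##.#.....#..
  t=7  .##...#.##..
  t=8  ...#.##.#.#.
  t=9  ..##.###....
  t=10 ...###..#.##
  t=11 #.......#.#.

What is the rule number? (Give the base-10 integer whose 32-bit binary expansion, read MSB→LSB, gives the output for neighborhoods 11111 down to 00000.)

2378178613

  #####|#  b31=1 t=2,i=7
  ####.|.  b30=0 t=0,i=8
  ###.#|.  b29=0 t=2,i=11
  ###..|.  b28=0 t=0,i=9
  ##.##|#  b27=1 t=2,i=0
  ##.#.|#  b26=1 t=6,i=2
  ##..#|.  b25=0 t=0,i=10
  ##...|#  b24=1 t=0,i=2
  #.###|#  b23=1 t=9,i=5
  #.##.|#  b22=1 t=2,i=1
  #.#.#|.  b21=0 t=8,i=8
  #.#..|.  b20=0 t=4,i=4
  #..##|.  b19=0 t=0,i=11
  #..#.|.  b18=0 t=10,i=7
  #...#|.  b17=0 t=7,i=4
  #....|.  b16=0 t=0,i=3
  .####|.  b15=0 t=0,i=7
  .###.|.  b14=0 t=3,i=8
  .##.#|#  b13=1 t=6,i=1
  .##..|.  b12=0 t=0,i=1
  .#.##|.  b11=0 t=7,i=7
  .#.#.|.  b10=0 t=4,i=3
  .#..#|.  b9=0 t=6,i=10
  .#...|.  b8=0 t=1,i=3
  ..###|.  b7=0 t=0,i=6
  ..##.|.  b6=0 t=0,i=0
  ..#.#|#  b5=1 t=4,i=2
  ..#..|#  b4=1 t=1,i=2
  ...##|.  b3=0 t=0,i=5
  ...#.|#  b2=1 t=1,i=1
  ....#|.  b1=0 t=0,i=4
  .....|#  b0=1 t=1,i=5
  bits 10001101110000000010000000110101 = 2378178613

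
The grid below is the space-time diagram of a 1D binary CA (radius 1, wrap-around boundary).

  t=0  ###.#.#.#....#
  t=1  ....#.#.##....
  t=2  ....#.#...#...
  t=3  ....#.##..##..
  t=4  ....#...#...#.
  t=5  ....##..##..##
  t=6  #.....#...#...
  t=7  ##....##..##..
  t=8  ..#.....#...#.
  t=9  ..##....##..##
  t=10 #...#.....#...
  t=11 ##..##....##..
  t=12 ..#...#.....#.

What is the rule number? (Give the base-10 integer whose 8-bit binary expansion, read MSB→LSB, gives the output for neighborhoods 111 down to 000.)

20

  ###|.  b7=0 t=0,i=0
  ##.|.  b6=0 t=0,i=2
  #.#|.  b5=0 t=0,i=3
  #..|#  b4=1 t=0,i=9
  .##|.  b3=0 t=0,i=13
  .#.|#  b2=1 t=0,i=4
  ..#|.  b1=0 t=0,i=12
  ...|.  b0=0 t=0,i=10
  bits 00010100 = 20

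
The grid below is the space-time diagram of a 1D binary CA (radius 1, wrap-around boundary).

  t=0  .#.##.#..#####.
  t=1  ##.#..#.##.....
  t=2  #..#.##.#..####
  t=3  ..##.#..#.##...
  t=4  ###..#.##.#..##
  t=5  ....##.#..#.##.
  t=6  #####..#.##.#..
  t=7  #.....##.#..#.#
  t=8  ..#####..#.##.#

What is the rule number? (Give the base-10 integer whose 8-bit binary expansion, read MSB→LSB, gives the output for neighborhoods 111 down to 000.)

  ### -> .   bit 7 = 0  t=0,i=10
  ##. -> .   bit 6 = 0  t=0,i=4
  #.# -> .   bit 5 = 0  t=0,i=2
  #.. -> .   bit 4 = 0  t=0,i=7
  .## -> #   bit 3 = 1  t=0,i=3
  .#. -> #   bit 2 = 1  t=0,i=1
  ..# -> #   bit 1 = 1  t=0,i=0
  ... -> #   bit 0 = 1  t=1,i=11
  bits 00001111 = 15

15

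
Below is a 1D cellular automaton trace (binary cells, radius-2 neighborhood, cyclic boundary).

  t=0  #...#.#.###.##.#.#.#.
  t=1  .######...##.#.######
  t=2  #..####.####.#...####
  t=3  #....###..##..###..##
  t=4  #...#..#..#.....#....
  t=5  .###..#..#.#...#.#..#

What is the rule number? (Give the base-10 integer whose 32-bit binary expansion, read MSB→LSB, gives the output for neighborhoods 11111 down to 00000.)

  #####|#  b31=1 t=1,i=3
  ####.|#  b30=1 t=1,i=5
  ###.#|#  b29=1 t=0,i=10
  ###..|#  b28=1 t=1,i=6
  ##.##|#  b27=1 t=0,i=11
  ##.#.|.  b26=0 t=0,i=14
  ##..#|.  b25=0 t=2,i=1
  ##...|.  b24=0 t=1,i=7
  #.###|.  b23=0 t=0,i=8
  #.##.|.  b22=0 t=0,i=12
  #.#.#|#  b21=1 t=0,i=6
  #.#..|.  b20=0 t=0,i=0
  #..##|.  b19=0 t=2,i=2
  #..#.|#  b18=1 t=4,i=6
  #...#|#  b17=1 t=0,i=2
  #....|.  b16=0 t=3,i=2
  .####|.  b15=0 t=1,i=2
  .###.|.  b14=0 t=0,i=9
  .##.#|#  b13=1 t=0,i=13
  .##..|.  b12=0 t=3,i=11
  .#.##|.  b11=0 t=0,i=7
  .#.#.|#  b10=1 t=0,i=5
  .#..#|.  b9=0 t=4,i=5
  .#...|#  b8=1 t=0,i=1
  ..###|.  b7=0 t=2,i=3
  ..##.|#  b6=1 t=1,i=10
  ..#.#|#  b5=1 t=0,i=4
  ..#..|.  b4=0 t=4,i=0
  ...##|#  b3=1 t=1,i=9
  ...#.|#  b2=1 t=0,i=3
  ....#|.  b1=0 t=3,i=3
  .....|.  b0=0 t=4,i=13
  bits 11111000001001100010010101101100 = 4163249516

4163249516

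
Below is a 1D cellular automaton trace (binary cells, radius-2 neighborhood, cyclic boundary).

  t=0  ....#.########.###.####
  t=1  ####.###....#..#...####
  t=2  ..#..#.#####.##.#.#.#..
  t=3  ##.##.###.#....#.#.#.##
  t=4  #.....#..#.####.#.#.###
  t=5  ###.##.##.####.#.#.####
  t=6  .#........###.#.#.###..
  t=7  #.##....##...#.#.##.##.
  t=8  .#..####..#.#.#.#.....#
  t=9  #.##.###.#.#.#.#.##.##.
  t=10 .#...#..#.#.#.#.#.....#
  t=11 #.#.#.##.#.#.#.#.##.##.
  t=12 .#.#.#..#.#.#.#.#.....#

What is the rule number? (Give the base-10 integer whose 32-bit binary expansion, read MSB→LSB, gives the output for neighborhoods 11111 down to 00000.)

  #####|.  b31=0 t=0,i=8
  ####.|#  b30=1 t=0,i=12
  ###.#|.  b29=0 t=0,i=13
  ###..|#  b28=1 t=0,i=22
  ##.##|.  b27=0 t=0,i=14
  ##.#.|#  b26=1 t=2,i=15
  ##..#|.  b25=0 t=8,i=8
  ##...|#  b24=1 t=0,i=0
  #.###|#  b23=1 t=0,i=6
  #.##.|.  b22=0 t=2,i=13
  #.#.#|.  b21=0 t=2,i=16
  #.#..|.  b20=0 t=2,i=20
  #..##|#  b19=1 t=8,i=3
  #..#.|#  b18=1 t=1,i=14
  #...#|.  b17=0 t=1,i=17
  #....|#  b16=1 t=0,i=1
  .####|#  b15=1 t=0,i=7
  .###.|.  b14=0 t=0,i=16
  .##.#|.  b13=0 t=2,i=14
  .##..|.  b12=0 t=7,i=3
  .#.##|#  b11=1 t=0,i=5
  .#.#.|#  b10=1 t=2,i=17
  .#..#|#  b9=1 t=1,i=13
  .#...|#  b8=1 t=1,i=16
  ..###|.  b7=0 t=1,i=19
  ..##.|.  b6=0 t=7,i=8
  ..#.#|.  b5=0 t=0,i=4
  ..#..|.  b4=0 t=1,i=12
  ...##|#  b3=1 t=1,i=18
  ...#.|#  b2=1 t=0,i=3
  ....#|#  b1=1 t=0,i=2
  .....|.  b0=0 t=4,i=3
  bits 01010101100011011000111100001110 = 1435340558

1435340558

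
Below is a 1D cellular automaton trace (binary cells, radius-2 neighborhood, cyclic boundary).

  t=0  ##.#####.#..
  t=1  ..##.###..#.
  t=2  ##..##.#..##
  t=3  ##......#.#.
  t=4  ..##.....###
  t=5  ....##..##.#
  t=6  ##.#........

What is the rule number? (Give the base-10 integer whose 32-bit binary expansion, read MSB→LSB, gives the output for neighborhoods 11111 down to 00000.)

  #####|#  b31=1 t=0,i=5
  ####.|#  b30=1 t=0,i=6
  ###.#|#  b29=1 t=0,i=7
  ###..|#  b28=1 t=1,i=7
  ##.##|#  b27=1 t=0,i=2
  ##.#.|.  b26=0 t=0,i=8
  ##..#|.  b25=0 t=1,i=8
  ##...|#  b24=1 t=3,i=2
  #.###|#  b23=1 t=0,i=3
  #.##.|.  b22=0 t=3,i=0
  #.#.#|#  b21=1 t=3,i=10
  #.#..|.  b20=0 t=0,i=9
  #..##|.  b19=0 t=0,i=11
  #..#.|.  b18=0 t=1,i=9
  #...#|#  b17=1 t=1,i=0
  #....|#  b16=1 t=3,i=3
  .####|.  b15=0 t=0,i=4
  .###.|.  b14=0 t=1,i=6
  .##.#|.  b13=0 t=0,i=1
  .##..|.  b12=0 t=3,i=1
  .#.##|#  b11=1 t=3,i=11
  .#.#.|#  b10=1 t=3,i=9
  .#..#|#  b9=1 t=0,i=10
  .#...|#  b8=1 t=1,i=11
  ..###|#  b7=1 t=2,i=10
  ..##.|.  b6=0 t=0,i=0
  ..#.#|.  b5=0 t=3,i=8
  ..#..|#  b4=1 t=1,i=10
  ...##|#  b3=1 t=1,i=1
  ...#.|.  b2=0 t=3,i=7
  ....#|.  b1=0 t=3,i=6
  .....|.  b0=0 t=3,i=4
  bits 11111001101000110000111110011000 = 4188213144

4188213144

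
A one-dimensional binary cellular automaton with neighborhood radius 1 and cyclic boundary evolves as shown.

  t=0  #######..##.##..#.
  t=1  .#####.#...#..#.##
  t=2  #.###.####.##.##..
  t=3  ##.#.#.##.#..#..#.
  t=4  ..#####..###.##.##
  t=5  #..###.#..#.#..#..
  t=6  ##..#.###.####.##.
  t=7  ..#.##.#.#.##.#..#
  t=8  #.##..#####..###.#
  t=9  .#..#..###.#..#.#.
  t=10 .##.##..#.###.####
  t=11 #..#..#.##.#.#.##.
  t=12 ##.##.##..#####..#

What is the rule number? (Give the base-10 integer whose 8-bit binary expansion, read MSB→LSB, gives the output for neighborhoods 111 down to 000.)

181

  ### -> #   bit 7 = 1  t=0,i=1
  ##. -> .   bit 6 = 0  t=0,i=6
  #.# -> #   bit 5 = 1  t=0,i=11
  #.. -> #   bit 4 = 1  t=0,i=7
  .## -> .   bit 3 = 0  t=0,i=0
  .#. -> #   bit 2 = 1  t=0,i=16
  ..# -> .   bit 1 = 0  t=0,i=8
  ... -> #   bit 0 = 1  t=1,i=9
  bits 10110101 = 181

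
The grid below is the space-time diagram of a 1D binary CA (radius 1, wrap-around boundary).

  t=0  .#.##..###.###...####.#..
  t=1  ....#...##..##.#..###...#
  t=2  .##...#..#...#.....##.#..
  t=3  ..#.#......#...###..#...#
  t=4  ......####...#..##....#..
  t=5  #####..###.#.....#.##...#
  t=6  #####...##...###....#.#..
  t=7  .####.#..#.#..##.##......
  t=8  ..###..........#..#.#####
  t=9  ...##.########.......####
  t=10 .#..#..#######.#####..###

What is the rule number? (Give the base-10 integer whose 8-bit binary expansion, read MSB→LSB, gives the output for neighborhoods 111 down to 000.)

193

  nb ###: next=#  (t=0,i=8, bit7=1)
  nb ##.: next=#  (t=0,i=4, bit6=1)
  nb #.#: next=.  (t=0,i=2, bit5=0)
  nb #..: next=.  (t=0,i=5, bit4=0)
  nb .##: next=.  (t=0,i=3, bit3=0)
  nb .#.: next=.  (t=0,i=1, bit2=0)
  nb ..#: next=.  (t=0,i=0, bit1=0)
  nb ...: next=#  (t=0,i=15, bit0=1)
  bits 11000001 = 193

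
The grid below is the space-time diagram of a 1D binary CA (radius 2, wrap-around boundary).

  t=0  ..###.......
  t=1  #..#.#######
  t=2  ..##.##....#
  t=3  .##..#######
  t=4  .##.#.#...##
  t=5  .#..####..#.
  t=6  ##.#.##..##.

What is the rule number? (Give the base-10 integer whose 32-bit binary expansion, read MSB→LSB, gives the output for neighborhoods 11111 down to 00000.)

  #####|.  b31=0 t=1,i=7
  ####.|#  b30=1 t=1,i=11
  ###.#|#  b29=1 t=3,i=11
  ###..|.  b28=0 t=0,i=4
  ##.##|.  b27=0 t=2,i=4
  ##.#.|.  b26=0 t=4,i=3
  ##..#|.  b25=0 t=1,i=1
  ##...|#  b24=1 t=0,i=5
  #.###|#  b23=1 t=1,i=5
  #.##.|#  b22=1 t=2,i=5
  #.#.#|#  b21=1 t=4,i=4
  #.#..|#  b20=1 t=4,i=6
  #..##|#  b19=1 t=2,i=1
  #..#.|#  b18=1 t=1,i=2
  #...#|.  b17=0 t=4,i=8
  #....|#  b16=1 t=0,i=6
  .####|#  b15=1 t=1,i=6
  .###.|#  b14=1 t=0,i=3
  .##.#|.  b13=0 t=2,i=3
  .##..|#  b12=1 t=2,i=6
  .#.##|.  b11=0 t=1,i=4
  .#.#.|#  b10=1 t=4,i=5
  .#..#|.  b9=0 t=2,i=0
  .#...|#  b8=1 t=4,i=7
  ..###|.  b7=0 t=0,i=2
  ..##.|#  b6=1 t=2,i=2
  ..#.#|#  b5=1 t=1,i=3
  ..#..|#  b4=1 t=2,i=11
  ...##|.  b3=0 t=0,i=1
  ...#.|#  b2=1 t=2,i=10
  ....#|#  b1=1 t=0,i=0
  .....|#  b0=1 t=0,i=7
  bits 01100001111111011101010101110111 = 1644025207

1644025207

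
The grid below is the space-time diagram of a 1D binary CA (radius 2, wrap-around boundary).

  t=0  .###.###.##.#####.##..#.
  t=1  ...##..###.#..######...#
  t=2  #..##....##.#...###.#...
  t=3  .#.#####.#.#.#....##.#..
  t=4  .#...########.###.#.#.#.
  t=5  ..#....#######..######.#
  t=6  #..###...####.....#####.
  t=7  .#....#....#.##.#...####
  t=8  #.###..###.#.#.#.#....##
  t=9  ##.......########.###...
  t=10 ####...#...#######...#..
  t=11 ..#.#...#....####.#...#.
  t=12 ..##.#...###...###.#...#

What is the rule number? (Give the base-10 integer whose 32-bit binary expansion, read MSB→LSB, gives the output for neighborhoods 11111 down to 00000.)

3982563170

  #####|#  b31=1 t=0,i=14
  ####.|#  b30=1 t=0,i=15
  ###.#|#  b29=1 t=0,i=3
  ###..|.  b28=0 t=1,i=19
  ##.##|#  b27=1 t=0,i=4
  ##.#.|#  b26=1 t=1,i=10
  ##..#|.  b25=0 t=0,i=20
  ##...|#  b24=1 t=1,i=20
  #.###|.  b23=0 t=0,i=5
  #.##.|#  b22=1 t=0,i=9
  #.#.#|#  b21=1 t=3,i=9
  #.#..|.  b20=0 t=1,i=11
  #..##|.  b19=0 t=0,i=0
  #..#.|.  b18=0 t=0,i=21
  #...#|.  b17=0 t=1,i=1
  #....|#  b16=1 t=2,i=6
  .####|.  b15=0 t=0,i=13
  .###.|.  b14=0 t=0,i=2
  .##.#|.  b13=0 t=0,i=10
  .##..|#  b12=1 t=0,i=19
  .#.##|.  b11=0 t=3,i=2
  .#.#.|#  b10=1 t=3,i=10
  .#..#|#  b9=1 t=0,i=23
  .#...|#  b8=1 t=1,i=0
  ..###|.  b7=0 t=0,i=1
  ..##.|#  b6=1 t=1,i=3
  ..#.#|#  b5=1 t=3,i=1
  ..#..|.  b4=0 t=0,i=22
  ...##|.  b3=0 t=1,i=2
  ...#.|.  b2=0 t=1,i=22
  ....#|#  b1=1 t=2,i=7
  .....|.  b0=0 t=6,i=15
  bits 11101101011000010001011101100010 = 3982563170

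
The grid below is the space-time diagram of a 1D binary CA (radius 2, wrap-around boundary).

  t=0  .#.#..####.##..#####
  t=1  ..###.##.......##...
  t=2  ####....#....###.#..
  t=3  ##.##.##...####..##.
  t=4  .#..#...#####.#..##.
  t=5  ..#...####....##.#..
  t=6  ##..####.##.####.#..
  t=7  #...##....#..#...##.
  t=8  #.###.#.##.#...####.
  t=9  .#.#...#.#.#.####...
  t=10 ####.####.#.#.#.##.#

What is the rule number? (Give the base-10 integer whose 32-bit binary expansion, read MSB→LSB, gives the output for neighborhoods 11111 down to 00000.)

286453486

  [31] ##### => .  t=0,i=17
  [30] ####. => .  t=0,i=8
  [29] ###.# => .  t=0,i=9
  [28] ###.. => #  t=2,i=3
  [27] ##.## => .  t=0,i=10
  [26] ##.#. => .  t=0,i=0
  [25] ##..# => .  t=0,i=13
  [24] ##... => #  t=1,i=8
  [23] #.### => .  t=6,i=12
  [22] #.##. => .  t=0,i=11
  [21] #.#.# => .  t=0,i=1
  [20] #.#.. => #  t=0,i=3
  [19] #..## => .  t=0,i=5
  [18] #..#. => .  t=4,i=0
  [17] #...# => #  t=3,i=9
  [16] #.... => .  t=1,i=9
  [15] .#### => #  t=0,i=7
  [14] .###. => #  t=1,i=3
  [13] .##.# => #  t=3,i=1
  [12] .##.. => .  t=0,i=12
  [11] .#.## => #  t=8,i=1
  [10] .#.#. => #  t=0,i=2
  [9] .#..# => #  t=0,i=4
  [8] .#... => .  t=2,i=9
  [7] ..### => #  t=0,i=6
  [6] ..##. => #  t=1,i=15
  [5] ..#.# => #  t=9,i=1
  [4] ..#.. => .  t=2,i=8
  [3] ...## => #  t=1,i=1
  [2] ...#. => #  t=2,i=7
  [1] ....# => #  t=1,i=0
  [0] ..... => .  t=1,i=10
  bits 00010001000100101110111011101110 = 286453486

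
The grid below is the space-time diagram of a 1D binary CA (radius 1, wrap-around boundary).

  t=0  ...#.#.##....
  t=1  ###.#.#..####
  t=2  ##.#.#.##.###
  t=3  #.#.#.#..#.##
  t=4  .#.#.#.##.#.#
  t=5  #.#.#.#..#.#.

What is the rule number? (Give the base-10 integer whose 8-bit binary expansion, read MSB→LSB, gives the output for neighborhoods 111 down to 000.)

179

  ### -> #   bit 7 = 1  t=1,i=0
  ##. -> .   bit 6 = 0  t=0,i=8
  #.# -> #   bit 5 = 1  t=0,i=4
  #.. -> #   bit 4 = 1  t=0,i=9
  .## -> .   bit 3 = 0  t=0,i=7
  .#. -> .   bit 2 = 0  t=0,i=3
  ..# -> #   bit 1 = 1  t=0,i=2
  ... -> #   bit 0 = 1  t=0,i=0
  bits 10110011 = 179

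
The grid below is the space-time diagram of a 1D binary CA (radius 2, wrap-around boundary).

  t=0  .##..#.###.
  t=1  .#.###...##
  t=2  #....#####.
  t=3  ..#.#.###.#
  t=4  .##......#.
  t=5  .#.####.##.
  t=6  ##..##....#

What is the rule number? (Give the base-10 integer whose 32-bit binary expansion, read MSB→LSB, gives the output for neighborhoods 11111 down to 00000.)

3607593085

  nb #####: next=#  (t=2,i=7, bit31=1)
  nb ####.: next=#  (t=2,i=8, bit30=1)
  nb ###.#: next=.  (t=2,i=9, bit29=0)
  nb ###..: next=#  (t=0,i=9, bit28=1)
  nb ##.##: next=.  (t=5,i=7, bit27=0)
  nb ##.#.: next=#  (t=1,i=0, bit26=1)
  nb ##..#: next=#  (t=0,i=3, bit25=1)
  nb ##...: next=#  (t=1,i=6, bit24=1)
  nb #.###: next=.  (t=0,i=7, bit23=0)
  nb #.##.: next=.  (t=5,i=8, bit22=0)
  nb #.#.#: next=.  (t=1,i=1, bit21=0)
  nb #.#..: next=.  (t=2,i=0, bit20=0)
  nb #..##: next=.  (t=0,i=0, bit19=0)
  nb #..#.: next=#  (t=0,i=4, bit18=1)
  nb #...#: next=#  (t=1,i=7, bit17=1)
  nb #....: next=#  (t=2,i=2, bit16=1)
  nb .####: next=#  (t=2,i=6, bit15=1)
  nb .###.: next=.  (t=0,i=8, bit14=0)
  nb .##.#: next=.  (t=1,i=10, bit13=0)
  nb .##..: next=.  (t=0,i=2, bit12=0)
  nb .#.##: next=.  (t=0,i=6, bit11=0)
  nb .#.#.: next=.  (t=3,i=3, bit10=0)
  nb .#..#: next=.  (t=3,i=0, bit9=0)
  nb .#...: next=.  (t=2,i=1, bit8=0)
  nb ..###: next=.  (t=2,i=5, bit7=0)
  nb ..##.: next=#  (t=0,i=1, bit6=1)
  nb ..#.#: next=#  (t=0,i=5, bit5=1)
  nb ..#..: next=#  (t=4,i=9, bit4=1)
  nb ...##: next=#  (t=1,i=8, bit3=1)
  nb ...#.: next=#  (t=4,i=8, bit2=1)
  nb ....#: next=.  (t=2,i=3, bit1=0)
  nb .....: next=#  (t=4,i=5, bit0=1)
  bits 11010111000001111000000001111101 = 3607593085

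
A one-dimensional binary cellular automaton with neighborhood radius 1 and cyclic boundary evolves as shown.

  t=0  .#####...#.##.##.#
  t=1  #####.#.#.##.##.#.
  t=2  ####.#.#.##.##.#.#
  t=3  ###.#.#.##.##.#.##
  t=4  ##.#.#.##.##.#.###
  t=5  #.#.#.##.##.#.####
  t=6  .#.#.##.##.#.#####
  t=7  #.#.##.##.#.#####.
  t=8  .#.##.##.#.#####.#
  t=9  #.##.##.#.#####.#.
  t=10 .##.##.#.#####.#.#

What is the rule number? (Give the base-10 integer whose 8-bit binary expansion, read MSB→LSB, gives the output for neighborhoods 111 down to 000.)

186

  ### -> #   bit 7 = 1  t=0,i=2
  ##. -> .   bit 6 = 0  t=0,i=5
  #.# -> #   bit 5 = 1  t=0,i=0
  #.. -> #   bit 4 = 1  t=0,i=6
  .## -> #   bit 3 = 1  t=0,i=1
  .#. -> .   bit 2 = 0  t=0,i=9
  ..# -> #   bit 1 = 1  t=0,i=8
  ... -> .   bit 0 = 0  t=0,i=7
  bits 10111010 = 186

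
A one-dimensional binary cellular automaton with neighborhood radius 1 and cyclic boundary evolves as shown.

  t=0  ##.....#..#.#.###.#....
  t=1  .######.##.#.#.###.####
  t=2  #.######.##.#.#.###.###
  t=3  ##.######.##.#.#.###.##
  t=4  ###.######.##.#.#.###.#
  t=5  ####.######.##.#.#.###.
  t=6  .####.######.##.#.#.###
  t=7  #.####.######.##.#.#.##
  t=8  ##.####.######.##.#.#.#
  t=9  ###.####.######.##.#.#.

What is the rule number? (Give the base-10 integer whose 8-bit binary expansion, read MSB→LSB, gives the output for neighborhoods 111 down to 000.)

243

  ###|#  b7=1 t=0,i=15
  ##.|#  b6=1 t=0,i=1
  #.#|#  b5=1 t=0,i=11
  #..|#  b4=1 t=0,i=2
  .##|.  b3=0 t=0,i=0
  .#.|.  b2=0 t=0,i=7
  ..#|#  b1=1 t=0,i=6
  ...|#  b0=1 t=0,i=3
  bits 11110011 = 243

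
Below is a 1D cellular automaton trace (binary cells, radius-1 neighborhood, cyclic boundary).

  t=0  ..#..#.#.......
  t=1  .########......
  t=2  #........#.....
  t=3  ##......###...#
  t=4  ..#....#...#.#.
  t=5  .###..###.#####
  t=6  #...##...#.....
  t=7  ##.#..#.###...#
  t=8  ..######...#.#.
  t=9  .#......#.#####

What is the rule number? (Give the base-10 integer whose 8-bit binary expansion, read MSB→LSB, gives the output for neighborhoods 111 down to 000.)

  ### -> .   bit 7 = 0  t=1,i=2
  ##. -> .   bit 6 = 0  t=1,i=8
  #.# -> #   bit 5 = 1  t=0,i=6
  #.. -> #   bit 4 = 1  t=0,i=3
  .## -> .   bit 3 = 0  t=1,i=1
  .#. -> #   bit 2 = 1  t=0,i=2
  ..# -> #   bit 1 = 1  t=0,i=1
  ... -> .   bit 0 = 0  t=0,i=0
  bits 00110110 = 54

54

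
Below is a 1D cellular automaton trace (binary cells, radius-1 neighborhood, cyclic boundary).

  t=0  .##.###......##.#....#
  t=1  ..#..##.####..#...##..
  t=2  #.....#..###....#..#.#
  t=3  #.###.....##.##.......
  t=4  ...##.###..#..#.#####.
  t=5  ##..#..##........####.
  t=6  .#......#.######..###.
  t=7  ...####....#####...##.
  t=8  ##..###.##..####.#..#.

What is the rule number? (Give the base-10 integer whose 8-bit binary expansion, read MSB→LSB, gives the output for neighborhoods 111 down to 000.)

  [7] ### => #  t=0,i=5
  [6] ##. => #  t=0,i=2
  [5] #.# => .  t=0,i=0
  [4] #.. => .  t=0,i=7
  [3] .## => .  t=0,i=1
  [2] .#. => .  t=0,i=16
  [1] ..# => .  t=0,i=12
  [0] ... => #  t=0,i=8
  bits 11000001 = 193

193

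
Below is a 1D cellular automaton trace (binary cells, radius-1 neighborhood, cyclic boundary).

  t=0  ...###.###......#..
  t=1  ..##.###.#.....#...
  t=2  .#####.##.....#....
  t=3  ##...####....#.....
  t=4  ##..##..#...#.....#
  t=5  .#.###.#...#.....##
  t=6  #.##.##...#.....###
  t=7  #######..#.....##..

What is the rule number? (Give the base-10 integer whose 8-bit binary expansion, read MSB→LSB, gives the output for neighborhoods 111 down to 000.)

  nb ###: next=.  (t=0,i=4, bit7=0)
  nb ##.: next=#  (t=0,i=5, bit6=1)
  nb #.#: next=#  (t=0,i=6, bit5=1)
  nb #..: next=.  (t=0,i=10, bit4=0)
  nb .##: next=#  (t=0,i=3, bit3=1)
  nb .#.: next=.  (t=0,i=16, bit2=0)
  nb ..#: next=#  (t=0,i=2, bit1=1)
  nb ...: next=.  (t=0,i=0, bit0=0)
  bits 01101010 = 106

106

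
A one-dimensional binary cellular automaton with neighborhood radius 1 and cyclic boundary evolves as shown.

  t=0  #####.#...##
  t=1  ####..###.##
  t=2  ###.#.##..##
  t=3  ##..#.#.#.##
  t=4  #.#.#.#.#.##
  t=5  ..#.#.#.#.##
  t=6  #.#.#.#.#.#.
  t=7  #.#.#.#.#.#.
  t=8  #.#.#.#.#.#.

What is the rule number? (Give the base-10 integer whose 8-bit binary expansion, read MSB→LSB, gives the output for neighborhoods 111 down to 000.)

157

  nb ###: next=#  (t=0,i=0, bit7=1)
  nb ##.: next=.  (t=0,i=4, bit6=0)
  nb #.#: next=.  (t=0,i=5, bit5=0)
  nb #..: next=#  (t=0,i=7, bit4=1)
  nb .##: next=#  (t=0,i=10, bit3=1)
  nb .#.: next=#  (t=0,i=6, bit2=1)
  nb ..#: next=.  (t=0,i=9, bit1=0)
  nb ...: next=#  (t=0,i=8, bit0=1)
  bits 10011101 = 157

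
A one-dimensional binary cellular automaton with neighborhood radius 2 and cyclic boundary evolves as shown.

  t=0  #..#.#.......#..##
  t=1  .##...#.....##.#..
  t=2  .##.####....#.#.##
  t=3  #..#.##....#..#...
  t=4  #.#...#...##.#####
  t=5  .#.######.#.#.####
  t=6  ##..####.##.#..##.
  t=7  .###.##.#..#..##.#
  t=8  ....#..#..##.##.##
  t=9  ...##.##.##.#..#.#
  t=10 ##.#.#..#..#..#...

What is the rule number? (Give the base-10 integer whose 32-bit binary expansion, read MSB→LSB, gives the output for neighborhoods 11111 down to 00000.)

3459158356

  ##### -> #   bit 31 = 1  t=4,i=15
  ####. -> #   bit 30 = 1  t=2,i=6
  ###.# -> .   bit 29 = 0  t=4,i=0
  ###.. -> .   bit 28 = 0  t=0,i=0
  ##.## -> #   bit 27 = 1  t=2,i=0
  ##.#. -> #   bit 26 = 1  t=1,i=14
  ##..# -> #   bit 25 = 1  t=0,i=1
  ##... -> .   bit 24 = 0  t=1,i=3
  #.### -> .   bit 23 = 0  t=2,i=4
  #.##. -> .   bit 22 = 0  t=2,i=1
  #.#.# -> #   bit 21 = 1  t=2,i=14
  #.#.. -> .   bit 20 = 0  t=0,i=5
  #..## -> #   bit 19 = 1  t=0,i=15
  #..#. -> #   bit 18 = 1  t=0,i=2
  #...# -> #   bit 17 = 1  t=1,i=4
  #.... -> .   bit 16 = 0  t=0,i=7
  .#### -> #   bit 15 = 1  t=2,i=5
  .###. -> .   bit 14 = 0  t=0,i=17
  .##.# -> .   bit 13 = 0  t=1,i=13
  .##.. -> #   bit 12 = 1  t=1,i=2
  .#.## -> .   bit 11 = 0  t=2,i=15
  .#.#. -> .   bit 10 = 0  t=0,i=4
  .#..# -> .   bit 9 = 0  t=0,i=14
  .#... -> #   bit 8 = 1  t=0,i=6
  ..### -> .   bit 7 = 0  t=0,i=16
  ..##. -> #   bit 6 = 1  t=1,i=1
  ..#.# -> .   bit 5 = 0  t=0,i=3
  ..#.. -> #   bit 4 = 1  t=0,i=13
  ...## -> .   bit 3 = 0  t=1,i=0
  ...#. -> #   bit 2 = 1  t=0,i=12
  ....# -> .   bit 1 = 0  t=0,i=11
  ..... -> .   bit 0 = 0  t=0,i=8
  bits 11001110001011101001000101010100 = 3459158356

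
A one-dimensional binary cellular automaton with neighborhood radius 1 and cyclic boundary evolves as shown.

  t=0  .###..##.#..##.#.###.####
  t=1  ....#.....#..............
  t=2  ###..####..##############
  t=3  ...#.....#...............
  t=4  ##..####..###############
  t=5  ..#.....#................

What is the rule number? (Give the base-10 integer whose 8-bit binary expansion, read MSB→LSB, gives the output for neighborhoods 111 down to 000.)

  nb ###: next=.  (t=0,i=2, bit7=0)
  nb ##.: next=.  (t=0,i=3, bit6=0)
  nb #.#: next=.  (t=0,i=0, bit5=0)
  nb #..: next=#  (t=0,i=4, bit4=1)
  nb .##: next=.  (t=0,i=1, bit3=0)
  nb .#.: next=.  (t=0,i=9, bit2=0)
  nb ..#: next=.  (t=0,i=5, bit1=0)
  nb ...: next=#  (t=1,i=0, bit0=1)
  bits 00010001 = 17

17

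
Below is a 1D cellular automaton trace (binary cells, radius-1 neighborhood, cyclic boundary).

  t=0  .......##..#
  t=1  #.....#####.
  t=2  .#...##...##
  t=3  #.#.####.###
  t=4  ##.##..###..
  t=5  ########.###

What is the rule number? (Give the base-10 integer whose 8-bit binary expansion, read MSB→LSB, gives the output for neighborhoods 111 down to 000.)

  ### -> .   bit 7 = 0  t=1,i=7
  ##. -> #   bit 6 = 1  t=0,i=8
  #.# -> #   bit 5 = 1  t=1,i=11
  #.. -> #   bit 4 = 1  t=0,i=0
  .## -> #   bit 3 = 1  t=0,i=7
  .#. -> .   bit 2 = 0  t=0,i=11
  ..# -> #   bit 1 = 1  t=0,i=6
  ... -> .   bit 0 = 0  t=0,i=1
  bits 01111010 = 122

122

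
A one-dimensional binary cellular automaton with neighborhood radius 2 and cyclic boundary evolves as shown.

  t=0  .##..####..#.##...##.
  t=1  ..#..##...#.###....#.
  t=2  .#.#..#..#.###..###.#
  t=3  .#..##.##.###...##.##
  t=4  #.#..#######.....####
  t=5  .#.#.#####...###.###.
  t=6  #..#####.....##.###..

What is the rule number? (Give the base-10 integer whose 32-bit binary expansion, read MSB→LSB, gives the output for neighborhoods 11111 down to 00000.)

  #####|#  b31=1 t=4,i=7
  ####.|.  b30=0 t=0,i=7
  ###.#|.  b29=0 t=2,i=18
  ###..|.  b28=0 t=0,i=8
  ##.##|#  b27=1 t=3,i=6
  ##.#.|#  b26=1 t=2,i=19
  ##..#|.  b25=0 t=0,i=3
  ##...|.  b24=0 t=0,i=15
  #.###|#  b23=1 t=1,i=12
  #.##.|#  b22=1 t=0,i=13
  #.#.#|#  b21=1 t=2,i=1
  #.#..|.  b20=0 t=2,i=3
  #..##|.  b19=0 t=0,i=0
  #..#.|#  b18=1 t=0,i=10
  #...#|.  b17=0 t=0,i=16
  #....|#  b16=1 t=1,i=16
  .####|#  b15=1 t=0,i=6
  .###.|#  b14=1 t=1,i=13
  .##.#|#  b13=1 t=3,i=5
  .##..|#  b12=1 t=0,i=2
  .#.##|#  b11=1 t=0,i=12
  .#.#.|.  b10=0 t=2,i=0
  .#..#|#  b9=1 t=1,i=3
  .#...|#  b8=1 t=1,i=20
  ..###|#  b7=1 t=0,i=5
  ..##.|.  b6=0 t=0,i=1
  ..#.#|.  b5=0 t=0,i=11
  ..#..|.  b4=0 t=1,i=2
  ...##|.  b3=0 t=0,i=17
  ...#.|#  b2=1 t=1,i=1
  ....#|#  b1=1 t=1,i=17
  .....|#  b0=1 t=4,i=14
  bits 10001100111001011111101110000111 = 2363882375

2363882375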